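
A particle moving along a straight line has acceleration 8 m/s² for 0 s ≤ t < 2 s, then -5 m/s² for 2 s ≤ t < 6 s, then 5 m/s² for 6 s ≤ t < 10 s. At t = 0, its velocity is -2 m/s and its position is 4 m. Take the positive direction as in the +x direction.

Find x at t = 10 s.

48 m

On each constant-a segment, Δv = aΔt and Δx = v₀Δt + ½aΔt²; chain segment to segment.
0–2 s: v starts -2 m/s; Δx = -2·2 + ½·8·2² = 12 m; v ends 14 m/s.
2–6 s: v starts 14 m/s; Δx = 14·4 + ½·-5·4² = 16 m; v ends -6 m/s.
6–10 s: v starts -6 m/s; Δx = -6·4 + ½·5·4² = 16 m; v ends 14 m/s.
x(10) = 4 + Σ Δx = 48 m.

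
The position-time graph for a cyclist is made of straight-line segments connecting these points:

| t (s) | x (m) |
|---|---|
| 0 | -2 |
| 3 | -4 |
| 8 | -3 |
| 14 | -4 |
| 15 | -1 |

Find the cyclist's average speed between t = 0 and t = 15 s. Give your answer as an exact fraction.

Average speed = (total path length)/(elapsed time); on a piecewise-linear x-t graph the path length is Σ|Δx|.
0–3 s: |Δx| = |-4 − -2| = 2 m
3–8 s: |Δx| = |-3 − -4| = 1 m
8–14 s: |Δx| = |-4 − -3| = 1 m
14–15 s: |Δx| = |-1 − -4| = 3 m
Total path = 7 m; average speed = 7/15 = 7/15 m/s.

7/15 m/s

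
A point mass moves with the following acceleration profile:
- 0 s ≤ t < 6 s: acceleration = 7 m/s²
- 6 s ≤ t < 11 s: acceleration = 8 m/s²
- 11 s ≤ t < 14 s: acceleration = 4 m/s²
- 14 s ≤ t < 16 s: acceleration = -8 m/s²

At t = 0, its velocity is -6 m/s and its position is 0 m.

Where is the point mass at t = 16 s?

776 m

On each constant-a segment, Δv = aΔt and Δx = v₀Δt + ½aΔt²; chain segment to segment.
0–6 s: v starts -6 m/s; Δx = -6·6 + ½·7·6² = 90 m; v ends 36 m/s.
6–11 s: v starts 36 m/s; Δx = 36·5 + ½·8·5² = 280 m; v ends 76 m/s.
11–14 s: v starts 76 m/s; Δx = 76·3 + ½·4·3² = 246 m; v ends 88 m/s.
14–16 s: v starts 88 m/s; Δx = 88·2 + ½·-8·2² = 160 m; v ends 72 m/s.
x(16) = 0 + Σ Δx = 776 m.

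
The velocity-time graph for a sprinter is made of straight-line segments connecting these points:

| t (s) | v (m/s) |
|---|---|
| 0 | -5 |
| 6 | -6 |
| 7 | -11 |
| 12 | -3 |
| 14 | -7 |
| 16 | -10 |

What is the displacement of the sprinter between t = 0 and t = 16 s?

-103.5 m

Displacement is the signed area under the v-t curve.
0–6 s: ½(-5 + -6)(6) = -33 m
6–7 s: ½(-6 + -11)(1) = -8.5 m
7–12 s: ½(-11 + -3)(5) = -35 m
12–14 s: ½(-3 + -7)(2) = -10 m
14–16 s: ½(-7 + -10)(2) = -17 m
Net displacement = -103.5 m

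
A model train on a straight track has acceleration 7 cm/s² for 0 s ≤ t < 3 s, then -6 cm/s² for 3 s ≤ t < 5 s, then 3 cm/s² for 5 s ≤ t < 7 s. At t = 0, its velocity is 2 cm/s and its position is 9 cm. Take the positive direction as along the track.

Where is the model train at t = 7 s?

On each constant-a segment, Δv = aΔt and Δx = v₀Δt + ½aΔt²; chain segment to segment.
0–3 s: v starts 2 cm/s; Δx = 2·3 + ½·7·3² = 37.5 cm; v ends 23 cm/s.
3–5 s: v starts 23 cm/s; Δx = 23·2 + ½·-6·2² = 34 cm; v ends 11 cm/s.
5–7 s: v starts 11 cm/s; Δx = 11·2 + ½·3·2² = 28 cm; v ends 17 cm/s.
x(7) = 9 + Σ Δx = 108.5 cm.

108.5 cm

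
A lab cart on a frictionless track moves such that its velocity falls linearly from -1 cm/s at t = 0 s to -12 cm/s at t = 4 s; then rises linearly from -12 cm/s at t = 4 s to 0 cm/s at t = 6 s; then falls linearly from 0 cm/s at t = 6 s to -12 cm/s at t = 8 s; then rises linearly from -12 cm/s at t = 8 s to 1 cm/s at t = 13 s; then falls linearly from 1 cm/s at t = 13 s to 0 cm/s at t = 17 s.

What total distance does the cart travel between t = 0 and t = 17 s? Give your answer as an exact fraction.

Distance (not displacement) is the total path length: add the absolute areas under v-t.
0–4 s: |½(-1 + -12)(4)| = 26 cm
4–6 s: |½(-12 + 0)(2)| = 12 cm
6–8 s: |½(0 + -12)(2)| = 12 cm
8–13 s: v = 0 at t = 164/13 s; triangle areas 360/13 + 5/26 = 725/26 cm
13–17 s: |½(1 + 0)(4)| = 2 cm
Total distance = 2077/26 cm

2077/26 cm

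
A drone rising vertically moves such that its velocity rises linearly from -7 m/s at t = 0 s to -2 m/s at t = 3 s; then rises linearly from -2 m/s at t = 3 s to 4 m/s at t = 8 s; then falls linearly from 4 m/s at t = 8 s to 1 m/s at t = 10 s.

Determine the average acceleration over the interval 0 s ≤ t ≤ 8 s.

Average acceleration = Δv/Δt = (4 − -7)/(8 − 0) = 1.375 m/s².

1.375 m/s²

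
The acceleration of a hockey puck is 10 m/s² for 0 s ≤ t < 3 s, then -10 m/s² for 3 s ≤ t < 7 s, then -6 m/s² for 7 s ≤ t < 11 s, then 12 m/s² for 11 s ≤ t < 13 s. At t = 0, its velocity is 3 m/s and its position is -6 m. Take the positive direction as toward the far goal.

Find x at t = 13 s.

On each constant-a segment, Δv = aΔt and Δx = v₀Δt + ½aΔt²; chain segment to segment.
0–3 s: v starts 3 m/s; Δx = 3·3 + ½·10·3² = 54 m; v ends 33 m/s.
3–7 s: v starts 33 m/s; Δx = 33·4 + ½·-10·4² = 52 m; v ends -7 m/s.
7–11 s: v starts -7 m/s; Δx = -7·4 + ½·-6·4² = -76 m; v ends -31 m/s.
11–13 s: v starts -31 m/s; Δx = -31·2 + ½·12·2² = -38 m; v ends -7 m/s.
x(13) = -6 + Σ Δx = -14 m.

-14 m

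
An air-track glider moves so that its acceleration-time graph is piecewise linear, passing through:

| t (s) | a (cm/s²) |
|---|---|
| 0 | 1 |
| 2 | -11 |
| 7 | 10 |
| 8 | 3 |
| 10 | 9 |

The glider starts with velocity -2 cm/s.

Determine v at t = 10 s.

4 cm/s

Δv equals the area under the a-t graph; then v = v₀ + Δv.
0–2 s: ½(1 + -11)(2) = -10 cm/s
2–7 s: ½(-11 + 10)(5) = -2.5 cm/s
7–8 s: ½(10 + 3)(1) = 6.5 cm/s
8–10 s: ½(3 + 9)(2) = 12 cm/s
Δv = 6 cm/s, so v(10) = -2 + (6) = 4 cm/s.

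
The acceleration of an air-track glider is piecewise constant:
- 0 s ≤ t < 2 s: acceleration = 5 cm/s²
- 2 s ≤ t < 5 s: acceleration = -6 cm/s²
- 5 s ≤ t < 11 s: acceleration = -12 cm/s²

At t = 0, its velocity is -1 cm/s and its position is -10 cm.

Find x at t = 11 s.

-272 cm

On each constant-a segment, Δv = aΔt and Δx = v₀Δt + ½aΔt²; chain segment to segment.
0–2 s: v starts -1 cm/s; Δx = -1·2 + ½·5·2² = 8 cm; v ends 9 cm/s.
2–5 s: v starts 9 cm/s; Δx = 9·3 + ½·-6·3² = 0 cm; v ends -9 cm/s.
5–11 s: v starts -9 cm/s; Δx = -9·6 + ½·-12·6² = -270 cm; v ends -81 cm/s.
x(11) = -10 + Σ Δx = -272 cm.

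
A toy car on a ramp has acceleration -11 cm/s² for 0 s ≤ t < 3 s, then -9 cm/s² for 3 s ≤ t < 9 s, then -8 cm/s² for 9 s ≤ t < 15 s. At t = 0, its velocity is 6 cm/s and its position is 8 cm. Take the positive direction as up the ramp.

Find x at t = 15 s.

On each constant-a segment, Δv = aΔt and Δx = v₀Δt + ½aΔt²; chain segment to segment.
0–3 s: v starts 6 cm/s; Δx = 6·3 + ½·-11·3² = -31.5 cm; v ends -27 cm/s.
3–9 s: v starts -27 cm/s; Δx = -27·6 + ½·-9·6² = -324 cm; v ends -81 cm/s.
9–15 s: v starts -81 cm/s; Δx = -81·6 + ½·-8·6² = -630 cm; v ends -129 cm/s.
x(15) = 8 + Σ Δx = -977.5 cm.

-977.5 cm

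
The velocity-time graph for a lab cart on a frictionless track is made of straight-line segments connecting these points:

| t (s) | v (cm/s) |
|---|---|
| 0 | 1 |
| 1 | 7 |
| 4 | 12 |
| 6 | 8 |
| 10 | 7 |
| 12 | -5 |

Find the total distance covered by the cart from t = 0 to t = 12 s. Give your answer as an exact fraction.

Total distance travelled is ∫|v| dt — sum the magnitudes of each area piece.
0–1 s: |½(1 + 7)(1)| = 4 cm
1–4 s: |½(7 + 12)(3)| = 28.5 cm
4–6 s: |½(12 + 8)(2)| = 20 cm
6–10 s: |½(8 + 7)(4)| = 30 cm
10–12 s: v = 0 at t = 67/6 s; triangle areas 49/12 + 25/12 = 37/6 cm
Total distance = 266/3 cm

266/3 cm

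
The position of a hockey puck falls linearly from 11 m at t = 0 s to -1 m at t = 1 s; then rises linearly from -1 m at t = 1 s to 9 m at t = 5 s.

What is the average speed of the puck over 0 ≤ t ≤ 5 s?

Average speed = (total path length)/(elapsed time); on a piecewise-linear x-t graph the path length is Σ|Δx|.
0–1 s: |Δx| = |-1 − 11| = 12 m
1–5 s: |Δx| = |9 − -1| = 10 m
Total path = 22 m; average speed = 22/5 = 4.4 m/s.

4.4 m/s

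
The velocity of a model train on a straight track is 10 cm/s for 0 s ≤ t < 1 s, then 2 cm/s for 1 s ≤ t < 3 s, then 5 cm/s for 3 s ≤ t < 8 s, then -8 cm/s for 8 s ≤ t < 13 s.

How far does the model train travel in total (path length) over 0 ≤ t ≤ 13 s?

Distance (not displacement) is the total path length: add the absolute areas under v-t.
0–1 s: |10| × 1 = 10 cm
1–3 s: |2| × 2 = 4 cm
3–8 s: |5| × 5 = 25 cm
8–13 s: |-8| × 5 = 40 cm
Total distance = 79 cm

79 cm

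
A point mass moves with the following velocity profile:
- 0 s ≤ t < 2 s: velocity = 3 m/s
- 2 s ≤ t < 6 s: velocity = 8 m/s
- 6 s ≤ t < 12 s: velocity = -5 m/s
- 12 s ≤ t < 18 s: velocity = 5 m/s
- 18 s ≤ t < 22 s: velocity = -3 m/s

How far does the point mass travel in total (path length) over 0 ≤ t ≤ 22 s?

Total distance travelled is ∫|v| dt — sum the magnitudes of each area piece.
0–2 s: |3| × 2 = 6 m
2–6 s: |8| × 4 = 32 m
6–12 s: |-5| × 6 = 30 m
12–18 s: |5| × 6 = 30 m
18–22 s: |-3| × 4 = 12 m
Total distance = 110 m

110 m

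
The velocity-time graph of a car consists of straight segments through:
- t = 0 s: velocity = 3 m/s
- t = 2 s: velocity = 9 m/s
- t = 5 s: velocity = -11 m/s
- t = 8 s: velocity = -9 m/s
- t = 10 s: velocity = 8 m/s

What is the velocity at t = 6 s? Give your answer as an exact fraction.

-31/3 m/s

On 5–8 s the graph is linear from -11 to -9 m/s: v(6) = -11 + (-9 − -11)·(6 − 5)/(8 − 5) = -31/3 m/s.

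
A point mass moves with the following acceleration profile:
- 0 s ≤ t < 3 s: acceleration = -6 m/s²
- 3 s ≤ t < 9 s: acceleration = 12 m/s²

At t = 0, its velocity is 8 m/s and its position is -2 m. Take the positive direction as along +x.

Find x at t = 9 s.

On each constant-a segment, Δv = aΔt and Δx = v₀Δt + ½aΔt²; chain segment to segment.
0–3 s: v starts 8 m/s; Δx = 8·3 + ½·-6·3² = -3 m; v ends -10 m/s.
3–9 s: v starts -10 m/s; Δx = -10·6 + ½·12·6² = 156 m; v ends 62 m/s.
x(9) = -2 + Σ Δx = 151 m.

151 m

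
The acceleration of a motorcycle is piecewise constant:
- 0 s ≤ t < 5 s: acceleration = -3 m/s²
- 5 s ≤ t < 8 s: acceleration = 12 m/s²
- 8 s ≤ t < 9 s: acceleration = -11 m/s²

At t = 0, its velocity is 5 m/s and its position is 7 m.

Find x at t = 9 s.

39 m

On each constant-a segment, Δv = aΔt and Δx = v₀Δt + ½aΔt²; chain segment to segment.
0–5 s: v starts 5 m/s; Δx = 5·5 + ½·-3·5² = -12.5 m; v ends -10 m/s.
5–8 s: v starts -10 m/s; Δx = -10·3 + ½·12·3² = 24 m; v ends 26 m/s.
8–9 s: v starts 26 m/s; Δx = 26·1 + ½·-11·1² = 20.5 m; v ends 15 m/s.
x(9) = 7 + Σ Δx = 39 m.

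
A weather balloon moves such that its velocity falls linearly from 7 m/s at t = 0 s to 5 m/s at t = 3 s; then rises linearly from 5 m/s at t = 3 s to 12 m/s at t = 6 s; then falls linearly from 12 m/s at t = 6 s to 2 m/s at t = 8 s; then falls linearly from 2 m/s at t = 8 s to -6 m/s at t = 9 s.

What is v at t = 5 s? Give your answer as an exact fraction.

On 3–6 s the graph is linear from 5 to 12 m/s: v(5) = 5 + (12 − 5)·(5 − 3)/(6 − 3) = 29/3 m/s.

29/3 m/s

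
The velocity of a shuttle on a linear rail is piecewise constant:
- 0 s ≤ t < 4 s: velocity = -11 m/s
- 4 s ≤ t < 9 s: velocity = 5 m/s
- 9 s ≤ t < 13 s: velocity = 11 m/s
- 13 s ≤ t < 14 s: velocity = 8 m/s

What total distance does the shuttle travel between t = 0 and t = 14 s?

Distance (not displacement) is the total path length: add the absolute areas under v-t.
0–4 s: |-11| × 4 = 44 m
4–9 s: |5| × 5 = 25 m
9–13 s: |11| × 4 = 44 m
13–14 s: |8| × 1 = 8 m
Total distance = 121 m

121 m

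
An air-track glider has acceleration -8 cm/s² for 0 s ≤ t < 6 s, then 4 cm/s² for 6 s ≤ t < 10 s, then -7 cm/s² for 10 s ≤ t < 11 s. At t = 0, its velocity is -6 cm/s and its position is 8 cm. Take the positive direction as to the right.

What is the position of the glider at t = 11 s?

-397.5 cm

On each constant-a segment, Δv = aΔt and Δx = v₀Δt + ½aΔt²; chain segment to segment.
0–6 s: v starts -6 cm/s; Δx = -6·6 + ½·-8·6² = -180 cm; v ends -54 cm/s.
6–10 s: v starts -54 cm/s; Δx = -54·4 + ½·4·4² = -184 cm; v ends -38 cm/s.
10–11 s: v starts -38 cm/s; Δx = -38·1 + ½·-7·1² = -41.5 cm; v ends -45 cm/s.
x(11) = 8 + Σ Δx = -397.5 cm.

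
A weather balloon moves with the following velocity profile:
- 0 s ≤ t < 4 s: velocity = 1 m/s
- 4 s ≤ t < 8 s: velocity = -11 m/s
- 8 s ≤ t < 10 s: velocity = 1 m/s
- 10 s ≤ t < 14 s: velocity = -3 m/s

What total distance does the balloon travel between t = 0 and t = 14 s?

62 m

Total distance travelled is ∫|v| dt — sum the magnitudes of each area piece.
0–4 s: |1| × 4 = 4 m
4–8 s: |-11| × 4 = 44 m
8–10 s: |1| × 2 = 2 m
10–14 s: |-3| × 4 = 12 m
Total distance = 62 m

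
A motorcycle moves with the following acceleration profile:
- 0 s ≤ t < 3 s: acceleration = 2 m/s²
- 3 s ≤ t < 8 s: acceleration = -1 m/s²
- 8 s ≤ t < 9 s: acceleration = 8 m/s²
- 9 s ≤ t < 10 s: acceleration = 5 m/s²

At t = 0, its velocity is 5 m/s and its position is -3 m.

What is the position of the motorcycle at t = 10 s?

On each constant-a segment, Δv = aΔt and Δx = v₀Δt + ½aΔt²; chain segment to segment.
0–3 s: v starts 5 m/s; Δx = 5·3 + ½·2·3² = 24 m; v ends 11 m/s.
3–8 s: v starts 11 m/s; Δx = 11·5 + ½·-1·5² = 42.5 m; v ends 6 m/s.
8–9 s: v starts 6 m/s; Δx = 6·1 + ½·8·1² = 10 m; v ends 14 m/s.
9–10 s: v starts 14 m/s; Δx = 14·1 + ½·5·1² = 16.5 m; v ends 19 m/s.
x(10) = -3 + Σ Δx = 90 m.

90 m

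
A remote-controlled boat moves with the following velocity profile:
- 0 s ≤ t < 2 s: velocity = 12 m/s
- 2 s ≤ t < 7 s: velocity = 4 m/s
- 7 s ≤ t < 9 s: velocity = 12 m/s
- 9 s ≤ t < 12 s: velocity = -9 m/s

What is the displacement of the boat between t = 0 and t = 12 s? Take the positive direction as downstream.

Net displacement equals the area under the velocity-time graph (areas below the axis count negative).
0–2 s: 12 × 2 = 24 m
2–7 s: 4 × 5 = 20 m
7–9 s: 12 × 2 = 24 m
9–12 s: -9 × 3 = -27 m
Net displacement = 41 m

41 m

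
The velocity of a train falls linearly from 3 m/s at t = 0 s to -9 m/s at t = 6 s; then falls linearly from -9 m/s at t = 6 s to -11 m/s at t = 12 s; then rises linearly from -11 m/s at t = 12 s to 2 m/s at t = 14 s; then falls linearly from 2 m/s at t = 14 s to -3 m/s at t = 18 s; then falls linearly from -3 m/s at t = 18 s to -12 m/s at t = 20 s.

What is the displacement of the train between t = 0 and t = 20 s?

Displacement is the signed area under the v-t curve.
0–6 s: ½(3 + -9)(6) = -18 m
6–12 s: ½(-9 + -11)(6) = -60 m
12–14 s: ½(-11 + 2)(2) = -9 m
14–18 s: ½(2 + -3)(4) = -2 m
18–20 s: ½(-3 + -12)(2) = -15 m
Net displacement = -104 m

-104 m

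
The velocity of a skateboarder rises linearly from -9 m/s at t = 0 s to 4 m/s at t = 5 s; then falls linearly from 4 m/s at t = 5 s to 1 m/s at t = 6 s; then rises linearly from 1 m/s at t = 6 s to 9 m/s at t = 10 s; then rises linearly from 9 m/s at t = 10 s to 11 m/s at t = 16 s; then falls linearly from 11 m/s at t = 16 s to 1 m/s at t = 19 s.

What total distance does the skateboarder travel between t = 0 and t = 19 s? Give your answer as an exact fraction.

1549/13 m

Distance (not displacement) is the total path length: add the absolute areas under v-t.
0–5 s: v = 0 at t = 45/13 s; triangle areas 405/26 + 40/13 = 485/26 m
5–6 s: |½(4 + 1)(1)| = 2.5 m
6–10 s: |½(1 + 9)(4)| = 20 m
10–16 s: |½(9 + 11)(6)| = 60 m
16–19 s: |½(11 + 1)(3)| = 18 m
Total distance = 1549/13 m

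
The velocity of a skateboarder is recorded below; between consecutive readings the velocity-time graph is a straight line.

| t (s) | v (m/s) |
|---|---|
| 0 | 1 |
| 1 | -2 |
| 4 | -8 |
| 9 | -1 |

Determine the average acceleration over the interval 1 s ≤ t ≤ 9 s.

0.125 m/s²

Average acceleration = Δv/Δt = (-1 − -2)/(9 − 1) = 0.125 m/s².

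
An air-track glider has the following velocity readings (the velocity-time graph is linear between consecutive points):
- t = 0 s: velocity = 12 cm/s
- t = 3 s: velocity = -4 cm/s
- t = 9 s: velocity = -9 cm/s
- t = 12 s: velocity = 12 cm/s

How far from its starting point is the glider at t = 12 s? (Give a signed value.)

Net displacement equals the area under the velocity-time graph (areas below the axis count negative).
0–3 s: ½(12 + -4)(3) = 12 cm
3–9 s: ½(-4 + -9)(6) = -39 cm
9–12 s: ½(-9 + 12)(3) = 4.5 cm
Net displacement = -22.5 cm

-22.5 cm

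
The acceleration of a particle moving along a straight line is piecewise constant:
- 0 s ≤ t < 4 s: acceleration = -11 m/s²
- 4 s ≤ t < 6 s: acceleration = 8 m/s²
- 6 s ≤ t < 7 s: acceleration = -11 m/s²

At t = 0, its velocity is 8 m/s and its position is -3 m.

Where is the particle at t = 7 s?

On each constant-a segment, Δv = aΔt and Δx = v₀Δt + ½aΔt²; chain segment to segment.
0–4 s: v starts 8 m/s; Δx = 8·4 + ½·-11·4² = -56 m; v ends -36 m/s.
4–6 s: v starts -36 m/s; Δx = -36·2 + ½·8·2² = -56 m; v ends -20 m/s.
6–7 s: v starts -20 m/s; Δx = -20·1 + ½·-11·1² = -25.5 m; v ends -31 m/s.
x(7) = -3 + Σ Δx = -140.5 m.

-140.5 m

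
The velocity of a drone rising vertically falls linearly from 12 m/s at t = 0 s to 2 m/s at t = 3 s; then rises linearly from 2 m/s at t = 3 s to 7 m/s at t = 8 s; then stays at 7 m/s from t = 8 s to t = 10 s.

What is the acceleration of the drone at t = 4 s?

1 m/s²

Acceleration is the slope of the v-t graph on 3–8 s: (7 − 2)/(8 − 3) = 1 m/s².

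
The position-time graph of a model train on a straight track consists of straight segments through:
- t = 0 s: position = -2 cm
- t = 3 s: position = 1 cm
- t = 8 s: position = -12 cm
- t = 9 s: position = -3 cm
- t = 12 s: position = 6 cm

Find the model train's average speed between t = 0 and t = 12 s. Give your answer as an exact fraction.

17/6 cm/s

Average speed = (total path length)/(elapsed time); on a piecewise-linear x-t graph the path length is Σ|Δx|.
0–3 s: |Δx| = |1 − -2| = 3 cm
3–8 s: |Δx| = |-12 − 1| = 13 cm
8–9 s: |Δx| = |-3 − -12| = 9 cm
9–12 s: |Δx| = |6 − -3| = 9 cm
Total path = 34 cm; average speed = 34/12 = 17/6 cm/s.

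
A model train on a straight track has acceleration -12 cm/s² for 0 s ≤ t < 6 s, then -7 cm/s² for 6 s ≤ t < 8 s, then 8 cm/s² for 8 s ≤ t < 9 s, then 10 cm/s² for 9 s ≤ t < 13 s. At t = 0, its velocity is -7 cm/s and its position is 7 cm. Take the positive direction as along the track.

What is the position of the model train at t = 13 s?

-772 cm

On each constant-a segment, Δv = aΔt and Δx = v₀Δt + ½aΔt²; chain segment to segment.
0–6 s: v starts -7 cm/s; Δx = -7·6 + ½·-12·6² = -258 cm; v ends -79 cm/s.
6–8 s: v starts -79 cm/s; Δx = -79·2 + ½·-7·2² = -172 cm; v ends -93 cm/s.
8–9 s: v starts -93 cm/s; Δx = -93·1 + ½·8·1² = -89 cm; v ends -85 cm/s.
9–13 s: v starts -85 cm/s; Δx = -85·4 + ½·10·4² = -260 cm; v ends -45 cm/s.
x(13) = 7 + Σ Δx = -772 cm.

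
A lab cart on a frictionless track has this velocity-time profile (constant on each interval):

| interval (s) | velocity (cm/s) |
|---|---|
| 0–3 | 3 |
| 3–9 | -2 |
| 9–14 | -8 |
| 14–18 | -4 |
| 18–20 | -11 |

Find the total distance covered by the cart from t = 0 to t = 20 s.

99 cm

Distance (not displacement) is the total path length: add the absolute areas under v-t.
0–3 s: |3| × 3 = 9 cm
3–9 s: |-2| × 6 = 12 cm
9–14 s: |-8| × 5 = 40 cm
14–18 s: |-4| × 4 = 16 cm
18–20 s: |-11| × 2 = 22 cm
Total distance = 99 cm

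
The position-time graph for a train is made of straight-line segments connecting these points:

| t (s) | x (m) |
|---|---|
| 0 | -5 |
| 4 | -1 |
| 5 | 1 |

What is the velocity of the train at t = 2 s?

Velocity is the slope of the x-t graph on 0–4 s: (-1 − -5)/(4 − 0) = 1 m/s.

1 m/s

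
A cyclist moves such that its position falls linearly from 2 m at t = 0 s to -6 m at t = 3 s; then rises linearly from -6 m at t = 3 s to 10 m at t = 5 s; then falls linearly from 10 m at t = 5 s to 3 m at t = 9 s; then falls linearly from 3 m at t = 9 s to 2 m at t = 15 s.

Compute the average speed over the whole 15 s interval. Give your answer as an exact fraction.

32/15 m/s

Average speed = (total path length)/(elapsed time); on a piecewise-linear x-t graph the path length is Σ|Δx|.
0–3 s: |Δx| = |-6 − 2| = 8 m
3–5 s: |Δx| = |10 − -6| = 16 m
5–9 s: |Δx| = |3 − 10| = 7 m
9–15 s: |Δx| = |2 − 3| = 1 m
Total path = 32 m; average speed = 32/15 = 32/15 m/s.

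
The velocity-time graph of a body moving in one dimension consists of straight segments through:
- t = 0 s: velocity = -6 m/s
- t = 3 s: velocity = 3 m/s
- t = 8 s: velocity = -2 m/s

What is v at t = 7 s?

-1 m/s

On 3–8 s the graph is linear from 3 to -2 m/s: v(7) = 3 + (-2 − 3)·(7 − 3)/(8 − 3) = -1 m/s.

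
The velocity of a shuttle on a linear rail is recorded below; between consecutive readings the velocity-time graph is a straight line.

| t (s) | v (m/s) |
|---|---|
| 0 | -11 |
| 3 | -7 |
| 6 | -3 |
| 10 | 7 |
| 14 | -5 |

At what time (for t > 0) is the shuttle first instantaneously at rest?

v changes sign on 6–10 s (from -3 to 7); the graph is linear there, so v = 0 at t = 6 + (3)·(10 − 6)/(7 − -3) = 7.2 s.

t = 7.2 s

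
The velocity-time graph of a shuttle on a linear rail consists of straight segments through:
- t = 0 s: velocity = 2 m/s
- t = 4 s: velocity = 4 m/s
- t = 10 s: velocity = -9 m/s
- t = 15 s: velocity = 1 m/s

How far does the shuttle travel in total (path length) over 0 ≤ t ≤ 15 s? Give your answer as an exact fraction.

Distance (not displacement) is the total path length: add the absolute areas under v-t.
0–4 s: |½(2 + 4)(4)| = 12 m
4–10 s: v = 0 at t = 76/13 s; triangle areas 48/13 + 243/13 = 291/13 m
10–15 s: v = 0 at t = 14.5 s; triangle areas 20.25 + 0.25 = 20.5 m
Total distance = 1427/26 m

1427/26 m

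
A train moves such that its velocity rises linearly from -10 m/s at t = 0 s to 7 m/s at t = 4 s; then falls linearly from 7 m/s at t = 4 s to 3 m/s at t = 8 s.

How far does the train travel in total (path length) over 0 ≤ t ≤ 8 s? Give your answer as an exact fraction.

Total distance travelled is ∫|v| dt — sum the magnitudes of each area piece.
0–4 s: v = 0 at t = 40/17 s; triangle areas 200/17 + 98/17 = 298/17 m
4–8 s: |½(7 + 3)(4)| = 20 m
Total distance = 638/17 m

638/17 m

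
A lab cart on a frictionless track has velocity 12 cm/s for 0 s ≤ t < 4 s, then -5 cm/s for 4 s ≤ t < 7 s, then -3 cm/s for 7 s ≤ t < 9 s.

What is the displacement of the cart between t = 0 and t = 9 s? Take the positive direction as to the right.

27 cm

Displacement is the signed area under the v-t curve.
0–4 s: 12 × 4 = 48 cm
4–7 s: -5 × 3 = -15 cm
7–9 s: -3 × 2 = -6 cm
Net displacement = 27 cm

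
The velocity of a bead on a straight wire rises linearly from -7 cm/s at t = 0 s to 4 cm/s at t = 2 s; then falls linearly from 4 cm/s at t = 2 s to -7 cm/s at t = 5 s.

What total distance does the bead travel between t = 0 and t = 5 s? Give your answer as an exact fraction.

Total distance travelled is ∫|v| dt — sum the magnitudes of each area piece.
0–2 s: v = 0 at t = 14/11 s; triangle areas 49/11 + 16/11 = 65/11 cm
2–5 s: v = 0 at t = 34/11 s; triangle areas 24/11 + 147/22 = 195/22 cm
Total distance = 325/22 cm

325/22 cm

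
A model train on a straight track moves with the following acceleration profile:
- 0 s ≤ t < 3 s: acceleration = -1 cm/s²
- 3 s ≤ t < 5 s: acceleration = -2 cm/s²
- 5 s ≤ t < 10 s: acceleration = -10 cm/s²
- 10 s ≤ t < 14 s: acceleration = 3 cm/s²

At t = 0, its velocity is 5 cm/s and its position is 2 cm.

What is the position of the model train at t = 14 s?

-306.5 cm

On each constant-a segment, Δv = aΔt and Δx = v₀Δt + ½aΔt²; chain segment to segment.
0–3 s: v starts 5 cm/s; Δx = 5·3 + ½·-1·3² = 10.5 cm; v ends 2 cm/s.
3–5 s: v starts 2 cm/s; Δx = 2·2 + ½·-2·2² = 0 cm; v ends -2 cm/s.
5–10 s: v starts -2 cm/s; Δx = -2·5 + ½·-10·5² = -135 cm; v ends -52 cm/s.
10–14 s: v starts -52 cm/s; Δx = -52·4 + ½·3·4² = -184 cm; v ends -40 cm/s.
x(14) = 2 + Σ Δx = -306.5 cm.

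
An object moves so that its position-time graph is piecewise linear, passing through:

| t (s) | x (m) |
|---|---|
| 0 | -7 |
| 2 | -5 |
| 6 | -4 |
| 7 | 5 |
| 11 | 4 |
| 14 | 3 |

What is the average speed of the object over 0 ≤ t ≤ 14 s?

1 m/s

Average speed = (total path length)/(elapsed time); on a piecewise-linear x-t graph the path length is Σ|Δx|.
0–2 s: |Δx| = |-5 − -7| = 2 m
2–6 s: |Δx| = |-4 − -5| = 1 m
6–7 s: |Δx| = |5 − -4| = 9 m
7–11 s: |Δx| = |4 − 5| = 1 m
11–14 s: |Δx| = |3 − 4| = 1 m
Total path = 14 m; average speed = 14/14 = 1 m/s.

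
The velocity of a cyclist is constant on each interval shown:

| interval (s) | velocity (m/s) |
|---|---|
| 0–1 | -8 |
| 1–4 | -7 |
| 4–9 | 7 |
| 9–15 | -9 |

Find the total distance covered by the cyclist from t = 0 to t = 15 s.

Distance (not displacement) is the total path length: add the absolute areas under v-t.
0–1 s: |-8| × 1 = 8 m
1–4 s: |-7| × 3 = 21 m
4–9 s: |7| × 5 = 35 m
9–15 s: |-9| × 6 = 54 m
Total distance = 118 m

118 m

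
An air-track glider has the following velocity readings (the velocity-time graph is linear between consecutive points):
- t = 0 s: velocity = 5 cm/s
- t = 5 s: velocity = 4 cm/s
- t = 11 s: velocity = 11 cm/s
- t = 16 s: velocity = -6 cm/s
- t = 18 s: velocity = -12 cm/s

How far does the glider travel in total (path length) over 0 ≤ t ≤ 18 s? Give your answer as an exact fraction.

Total distance travelled is ∫|v| dt — sum the magnitudes of each area piece.
0–5 s: |½(5 + 4)(5)| = 22.5 cm
5–11 s: |½(4 + 11)(6)| = 45 cm
11–16 s: v = 0 at t = 242/17 s; triangle areas 605/34 + 90/17 = 785/34 cm
16–18 s: |½(-6 + -12)(2)| = 18 cm
Total distance = 1846/17 cm

1846/17 cm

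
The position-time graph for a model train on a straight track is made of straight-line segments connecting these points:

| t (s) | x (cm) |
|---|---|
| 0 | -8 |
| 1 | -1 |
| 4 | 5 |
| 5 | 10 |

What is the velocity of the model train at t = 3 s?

2 cm/s

Velocity is the slope of the x-t graph on 1–4 s: (5 − -1)/(4 − 1) = 2 cm/s.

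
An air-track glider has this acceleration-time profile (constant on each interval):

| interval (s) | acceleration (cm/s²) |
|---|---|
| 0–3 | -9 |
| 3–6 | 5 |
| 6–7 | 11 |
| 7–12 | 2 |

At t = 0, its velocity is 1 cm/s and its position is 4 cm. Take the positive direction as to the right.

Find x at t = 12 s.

On each constant-a segment, Δv = aΔt and Δx = v₀Δt + ½aΔt²; chain segment to segment.
0–3 s: v starts 1 cm/s; Δx = 1·3 + ½·-9·3² = -37.5 cm; v ends -26 cm/s.
3–6 s: v starts -26 cm/s; Δx = -26·3 + ½·5·3² = -55.5 cm; v ends -11 cm/s.
6–7 s: v starts -11 cm/s; Δx = -11·1 + ½·11·1² = -5.5 cm; v ends 0 cm/s.
7–12 s: v starts 0 cm/s; Δx = 0·5 + ½·2·5² = 25 cm; v ends 10 cm/s.
x(12) = 4 + Σ Δx = -69.5 cm.

-69.5 cm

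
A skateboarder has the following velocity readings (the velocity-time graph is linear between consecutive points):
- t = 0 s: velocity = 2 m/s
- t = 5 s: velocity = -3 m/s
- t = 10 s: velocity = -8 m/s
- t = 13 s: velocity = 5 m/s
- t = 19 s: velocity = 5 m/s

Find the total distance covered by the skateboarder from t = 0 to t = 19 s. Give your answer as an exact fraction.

Total distance travelled is ∫|v| dt — sum the magnitudes of each area piece.
0–5 s: v = 0 at t = 2 s; triangle areas 2 + 4.5 = 6.5 m
5–10 s: |½(-3 + -8)(5)| = 27.5 m
10–13 s: v = 0 at t = 154/13 s; triangle areas 96/13 + 75/26 = 267/26 m
13–19 s: |5| × 6 = 30 m
Total distance = 1931/26 m

1931/26 m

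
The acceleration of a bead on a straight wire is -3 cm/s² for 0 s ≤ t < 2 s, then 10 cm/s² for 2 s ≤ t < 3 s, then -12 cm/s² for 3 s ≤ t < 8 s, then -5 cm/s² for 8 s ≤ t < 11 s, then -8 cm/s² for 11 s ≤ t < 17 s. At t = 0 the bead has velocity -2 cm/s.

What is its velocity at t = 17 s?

-121 cm/s

Δv equals the area under the a-t graph; then v = v₀ + Δv.
0–2 s: -3 × 2 = -6 cm/s
2–3 s: 10 × 1 = 10 cm/s
3–8 s: -12 × 5 = -60 cm/s
8–11 s: -5 × 3 = -15 cm/s
11–17 s: -8 × 6 = -48 cm/s
Δv = -119 cm/s, so v(17) = -2 + (-119) = -121 cm/s.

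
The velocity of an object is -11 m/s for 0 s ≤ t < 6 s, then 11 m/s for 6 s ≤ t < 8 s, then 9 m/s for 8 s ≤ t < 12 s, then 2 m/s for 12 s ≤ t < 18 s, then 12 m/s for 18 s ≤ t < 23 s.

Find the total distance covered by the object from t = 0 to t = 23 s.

Distance (not displacement) is the total path length: add the absolute areas under v-t.
0–6 s: |-11| × 6 = 66 m
6–8 s: |11| × 2 = 22 m
8–12 s: |9| × 4 = 36 m
12–18 s: |2| × 6 = 12 m
18–23 s: |12| × 5 = 60 m
Total distance = 196 m

196 m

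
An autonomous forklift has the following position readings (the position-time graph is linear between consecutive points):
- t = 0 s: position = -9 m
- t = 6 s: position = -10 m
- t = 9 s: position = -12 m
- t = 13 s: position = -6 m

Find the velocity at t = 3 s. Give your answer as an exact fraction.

-1/6 m/s

Velocity is the slope of the x-t graph on 0–6 s: (-10 − -9)/(6 − 0) = -1/6 m/s.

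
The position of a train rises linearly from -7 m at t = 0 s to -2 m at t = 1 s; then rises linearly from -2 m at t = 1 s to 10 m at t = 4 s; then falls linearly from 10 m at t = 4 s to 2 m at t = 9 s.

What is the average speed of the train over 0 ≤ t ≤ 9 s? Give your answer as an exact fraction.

Average speed = (total path length)/(elapsed time); on a piecewise-linear x-t graph the path length is Σ|Δx|.
0–1 s: |Δx| = |-2 − -7| = 5 m
1–4 s: |Δx| = |10 − -2| = 12 m
4–9 s: |Δx| = |2 − 10| = 8 m
Total path = 25 m; average speed = 25/9 = 25/9 m/s.

25/9 m/s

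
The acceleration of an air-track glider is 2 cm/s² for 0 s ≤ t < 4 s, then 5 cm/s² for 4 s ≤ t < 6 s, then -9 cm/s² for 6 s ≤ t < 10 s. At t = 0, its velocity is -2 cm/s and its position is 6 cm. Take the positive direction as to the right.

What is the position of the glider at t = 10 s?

28 cm

On each constant-a segment, Δv = aΔt and Δx = v₀Δt + ½aΔt²; chain segment to segment.
0–4 s: v starts -2 cm/s; Δx = -2·4 + ½·2·4² = 8 cm; v ends 6 cm/s.
4–6 s: v starts 6 cm/s; Δx = 6·2 + ½·5·2² = 22 cm; v ends 16 cm/s.
6–10 s: v starts 16 cm/s; Δx = 16·4 + ½·-9·4² = -8 cm; v ends -20 cm/s.
x(10) = 6 + Σ Δx = 28 cm.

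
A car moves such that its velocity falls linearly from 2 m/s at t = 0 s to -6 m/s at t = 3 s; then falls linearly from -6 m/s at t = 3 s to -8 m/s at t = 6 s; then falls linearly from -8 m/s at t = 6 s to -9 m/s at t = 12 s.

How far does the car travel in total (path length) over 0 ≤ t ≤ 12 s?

79.5 m

Distance (not displacement) is the total path length: add the absolute areas under v-t.
0–3 s: v = 0 at t = 0.75 s; triangle areas 0.75 + 6.75 = 7.5 m
3–6 s: |½(-6 + -8)(3)| = 21 m
6–12 s: |½(-8 + -9)(6)| = 51 m
Total distance = 79.5 m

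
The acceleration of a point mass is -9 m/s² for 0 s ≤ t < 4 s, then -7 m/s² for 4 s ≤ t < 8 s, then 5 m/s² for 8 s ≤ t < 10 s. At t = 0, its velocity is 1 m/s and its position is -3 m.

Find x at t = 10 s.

-383 m

On each constant-a segment, Δv = aΔt and Δx = v₀Δt + ½aΔt²; chain segment to segment.
0–4 s: v starts 1 m/s; Δx = 1·4 + ½·-9·4² = -68 m; v ends -35 m/s.
4–8 s: v starts -35 m/s; Δx = -35·4 + ½·-7·4² = -196 m; v ends -63 m/s.
8–10 s: v starts -63 m/s; Δx = -63·2 + ½·5·2² = -116 m; v ends -53 m/s.
x(10) = -3 + Σ Δx = -383 m.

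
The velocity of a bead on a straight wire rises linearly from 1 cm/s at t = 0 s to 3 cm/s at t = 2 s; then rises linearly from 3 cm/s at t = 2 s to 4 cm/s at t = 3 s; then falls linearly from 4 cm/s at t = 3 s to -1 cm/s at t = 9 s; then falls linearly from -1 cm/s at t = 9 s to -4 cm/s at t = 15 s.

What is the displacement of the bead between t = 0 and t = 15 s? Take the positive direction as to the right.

Net displacement equals the area under the velocity-time graph (areas below the axis count negative).
0–2 s: ½(1 + 3)(2) = 4 cm
2–3 s: ½(3 + 4)(1) = 3.5 cm
3–9 s: ½(4 + -1)(6) = 9 cm
9–15 s: ½(-1 + -4)(6) = -15 cm
Net displacement = 1.5 cm

1.5 cm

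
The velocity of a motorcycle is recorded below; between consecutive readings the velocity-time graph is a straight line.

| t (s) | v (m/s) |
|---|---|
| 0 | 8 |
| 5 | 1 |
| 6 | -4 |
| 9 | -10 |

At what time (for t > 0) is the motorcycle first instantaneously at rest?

v changes sign on 5–6 s (from 1 to -4); the graph is linear there, so v = 0 at t = 5 + (-1)·(6 − 5)/(-4 − 1) = 5.2 s.

t = 5.2 s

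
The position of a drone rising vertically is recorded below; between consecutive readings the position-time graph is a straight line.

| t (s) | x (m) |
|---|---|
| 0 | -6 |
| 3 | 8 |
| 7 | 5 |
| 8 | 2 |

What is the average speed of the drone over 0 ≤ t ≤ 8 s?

Average speed = (total path length)/(elapsed time); on a piecewise-linear x-t graph the path length is Σ|Δx|.
0–3 s: |Δx| = |8 − -6| = 14 m
3–7 s: |Δx| = |5 − 8| = 3 m
7–8 s: |Δx| = |2 − 5| = 3 m
Total path = 20 m; average speed = 20/8 = 2.5 m/s.

2.5 m/s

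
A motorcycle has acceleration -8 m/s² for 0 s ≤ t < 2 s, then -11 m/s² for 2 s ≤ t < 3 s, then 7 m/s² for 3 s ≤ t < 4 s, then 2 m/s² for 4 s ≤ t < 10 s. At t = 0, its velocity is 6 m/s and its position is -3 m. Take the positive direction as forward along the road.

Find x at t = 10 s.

-88 m

On each constant-a segment, Δv = aΔt and Δx = v₀Δt + ½aΔt²; chain segment to segment.
0–2 s: v starts 6 m/s; Δx = 6·2 + ½·-8·2² = -4 m; v ends -10 m/s.
2–3 s: v starts -10 m/s; Δx = -10·1 + ½·-11·1² = -15.5 m; v ends -21 m/s.
3–4 s: v starts -21 m/s; Δx = -21·1 + ½·7·1² = -17.5 m; v ends -14 m/s.
4–10 s: v starts -14 m/s; Δx = -14·6 + ½·2·6² = -48 m; v ends -2 m/s.
x(10) = -3 + Σ Δx = -88 m.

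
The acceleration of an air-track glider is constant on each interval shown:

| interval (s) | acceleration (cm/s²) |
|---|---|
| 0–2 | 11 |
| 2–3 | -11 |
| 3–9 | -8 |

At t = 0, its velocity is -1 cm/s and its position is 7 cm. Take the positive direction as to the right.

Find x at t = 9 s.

-41.5 cm

On each constant-a segment, Δv = aΔt and Δx = v₀Δt + ½aΔt²; chain segment to segment.
0–2 s: v starts -1 cm/s; Δx = -1·2 + ½·11·2² = 20 cm; v ends 21 cm/s.
2–3 s: v starts 21 cm/s; Δx = 21·1 + ½·-11·1² = 15.5 cm; v ends 10 cm/s.
3–9 s: v starts 10 cm/s; Δx = 10·6 + ½·-8·6² = -84 cm; v ends -38 cm/s.
x(9) = 7 + Σ Δx = -41.5 cm.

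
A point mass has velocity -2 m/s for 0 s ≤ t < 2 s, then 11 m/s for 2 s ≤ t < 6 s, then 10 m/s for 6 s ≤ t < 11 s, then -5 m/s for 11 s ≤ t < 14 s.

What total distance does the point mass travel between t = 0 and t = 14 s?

113 m

Total distance travelled is ∫|v| dt — sum the magnitudes of each area piece.
0–2 s: |-2| × 2 = 4 m
2–6 s: |11| × 4 = 44 m
6–11 s: |10| × 5 = 50 m
11–14 s: |-5| × 3 = 15 m
Total distance = 113 m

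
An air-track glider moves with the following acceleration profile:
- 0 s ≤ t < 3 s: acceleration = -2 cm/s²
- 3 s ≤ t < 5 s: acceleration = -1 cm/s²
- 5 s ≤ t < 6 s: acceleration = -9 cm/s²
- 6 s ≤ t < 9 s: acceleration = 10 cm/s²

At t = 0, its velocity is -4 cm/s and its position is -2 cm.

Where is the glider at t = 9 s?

On each constant-a segment, Δv = aΔt and Δx = v₀Δt + ½aΔt²; chain segment to segment.
0–3 s: v starts -4 cm/s; Δx = -4·3 + ½·-2·3² = -21 cm; v ends -10 cm/s.
3–5 s: v starts -10 cm/s; Δx = -10·2 + ½·-1·2² = -22 cm; v ends -12 cm/s.
5–6 s: v starts -12 cm/s; Δx = -12·1 + ½·-9·1² = -16.5 cm; v ends -21 cm/s.
6–9 s: v starts -21 cm/s; Δx = -21·3 + ½·10·3² = -18 cm; v ends 9 cm/s.
x(9) = -2 + Σ Δx = -79.5 cm.

-79.5 cm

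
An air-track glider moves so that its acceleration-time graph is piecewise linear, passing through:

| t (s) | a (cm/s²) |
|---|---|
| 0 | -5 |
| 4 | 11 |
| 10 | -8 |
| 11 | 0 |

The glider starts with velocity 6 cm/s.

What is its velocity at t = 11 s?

23 cm/s

Δv equals the area under the a-t graph; then v = v₀ + Δv.
0–4 s: ½(-5 + 11)(4) = 12 cm/s
4–10 s: ½(11 + -8)(6) = 9 cm/s
10–11 s: ½(-8 + 0)(1) = -4 cm/s
Δv = 17 cm/s, so v(11) = 6 + (17) = 23 cm/s.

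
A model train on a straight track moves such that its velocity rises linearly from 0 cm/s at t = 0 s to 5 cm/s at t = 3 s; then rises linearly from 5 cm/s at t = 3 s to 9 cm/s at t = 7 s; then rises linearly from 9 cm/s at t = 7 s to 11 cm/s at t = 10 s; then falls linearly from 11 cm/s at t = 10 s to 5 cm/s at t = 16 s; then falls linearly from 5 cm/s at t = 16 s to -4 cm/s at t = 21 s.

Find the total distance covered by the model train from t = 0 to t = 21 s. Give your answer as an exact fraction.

1124/9 cm

Distance (not displacement) is the total path length: add the absolute areas under v-t.
0–3 s: |½(0 + 5)(3)| = 7.5 cm
3–7 s: |½(5 + 9)(4)| = 28 cm
7–10 s: |½(9 + 11)(3)| = 30 cm
10–16 s: |½(11 + 5)(6)| = 48 cm
16–21 s: v = 0 at t = 169/9 s; triangle areas 125/18 + 40/9 = 205/18 cm
Total distance = 1124/9 cm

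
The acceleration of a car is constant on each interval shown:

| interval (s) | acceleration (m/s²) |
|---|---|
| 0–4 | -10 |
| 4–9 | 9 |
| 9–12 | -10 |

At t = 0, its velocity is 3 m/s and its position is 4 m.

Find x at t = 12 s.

On each constant-a segment, Δv = aΔt and Δx = v₀Δt + ½aΔt²; chain segment to segment.
0–4 s: v starts 3 m/s; Δx = 3·4 + ½·-10·4² = -68 m; v ends -37 m/s.
4–9 s: v starts -37 m/s; Δx = -37·5 + ½·9·5² = -72.5 m; v ends 8 m/s.
9–12 s: v starts 8 m/s; Δx = 8·3 + ½·-10·3² = -21 m; v ends -22 m/s.
x(12) = 4 + Σ Δx = -157.5 m.

-157.5 m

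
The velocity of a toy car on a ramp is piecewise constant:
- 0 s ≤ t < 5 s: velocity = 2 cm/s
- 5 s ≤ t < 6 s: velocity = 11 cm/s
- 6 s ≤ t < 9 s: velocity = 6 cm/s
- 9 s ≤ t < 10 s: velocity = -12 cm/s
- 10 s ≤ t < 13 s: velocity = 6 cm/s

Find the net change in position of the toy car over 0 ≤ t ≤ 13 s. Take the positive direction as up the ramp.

45 cm

Net displacement equals the area under the velocity-time graph (areas below the axis count negative).
0–5 s: 2 × 5 = 10 cm
5–6 s: 11 × 1 = 11 cm
6–9 s: 6 × 3 = 18 cm
9–10 s: -12 × 1 = -12 cm
10–13 s: 6 × 3 = 18 cm
Net displacement = 45 cm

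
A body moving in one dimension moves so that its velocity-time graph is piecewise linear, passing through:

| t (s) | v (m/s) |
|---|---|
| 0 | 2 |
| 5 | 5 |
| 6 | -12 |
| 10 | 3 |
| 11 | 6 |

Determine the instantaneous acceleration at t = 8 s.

3.75 m/s²

Acceleration is the slope of the v-t graph on 6–10 s: (3 − -12)/(10 − 6) = 3.75 m/s².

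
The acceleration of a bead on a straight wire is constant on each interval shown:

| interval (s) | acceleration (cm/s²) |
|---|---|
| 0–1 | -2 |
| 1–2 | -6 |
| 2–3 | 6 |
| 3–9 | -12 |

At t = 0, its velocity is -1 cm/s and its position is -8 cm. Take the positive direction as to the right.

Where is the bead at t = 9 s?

-256 cm

On each constant-a segment, Δv = aΔt and Δx = v₀Δt + ½aΔt²; chain segment to segment.
0–1 s: v starts -1 cm/s; Δx = -1·1 + ½·-2·1² = -2 cm; v ends -3 cm/s.
1–2 s: v starts -3 cm/s; Δx = -3·1 + ½·-6·1² = -6 cm; v ends -9 cm/s.
2–3 s: v starts -9 cm/s; Δx = -9·1 + ½·6·1² = -6 cm; v ends -3 cm/s.
3–9 s: v starts -3 cm/s; Δx = -3·6 + ½·-12·6² = -234 cm; v ends -75 cm/s.
x(9) = -8 + Σ Δx = -256 cm.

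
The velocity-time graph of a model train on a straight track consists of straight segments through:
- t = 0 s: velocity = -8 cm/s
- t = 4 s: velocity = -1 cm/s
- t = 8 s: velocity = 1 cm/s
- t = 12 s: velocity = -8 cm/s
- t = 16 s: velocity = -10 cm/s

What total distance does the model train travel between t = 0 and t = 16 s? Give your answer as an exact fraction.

Total distance travelled is ∫|v| dt — sum the magnitudes of each area piece.
0–4 s: |½(-8 + -1)(4)| = 18 cm
4–8 s: v = 0 at t = 6 s; triangle areas 1 + 1 = 2 cm
8–12 s: v = 0 at t = 76/9 s; triangle areas 2/9 + 128/9 = 130/9 cm
12–16 s: |½(-8 + -10)(4)| = 36 cm
Total distance = 634/9 cm

634/9 cm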